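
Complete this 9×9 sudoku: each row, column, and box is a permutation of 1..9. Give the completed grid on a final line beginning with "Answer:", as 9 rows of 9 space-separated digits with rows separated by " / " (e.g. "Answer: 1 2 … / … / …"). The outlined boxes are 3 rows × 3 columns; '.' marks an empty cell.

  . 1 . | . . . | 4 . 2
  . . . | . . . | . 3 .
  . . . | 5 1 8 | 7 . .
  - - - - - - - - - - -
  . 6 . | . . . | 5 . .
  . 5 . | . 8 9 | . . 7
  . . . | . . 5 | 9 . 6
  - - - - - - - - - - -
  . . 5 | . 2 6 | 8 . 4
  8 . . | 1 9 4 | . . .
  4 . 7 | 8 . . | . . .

Step 1. [r9c6∈{3}] nothing but 3 survives at r9c6. So r9c6=3.
Step 2. [r1c6∈{7}] nothing but 7 survives at r1c6 ⇒ r1c6=7.
Step 3. [r3c9∈{9}] r3c9 has the single candidate 9. So r3c9=9.
Step 4. [r8c3∈{2,3,6}] across box 7, 6 lands solely at r8c3 ⇒ r8c3=6.
Step 5. [r7c1∈{1,3,9}] 1 has one home in box 7: r7c1. So r7c1=1.
Step 6. [r2c6∈{2}] r2c6 is down to just 2, so r2c6=2.
Step 7. [r5c4∈{2,3,4,6}] in row 5, 6 fits only at r5c4 ⇒ r5c4=6.
Step 8. [r7c2∈{3,9}] in row 7, 3 fits only at r7c2. So r7c2=3.
Step 9. [r8c2∈{2}] only 2 remains possible at r8c2, so r8c2=2.
Step 10. [r3c8∈{6}] r3c8's peers cover all but 6. So r3c8=6.
Step 11. [r3c2∈{4}] only 4 remains possible at r3c2, so r3c2=4.
Step 12. [r7c4∈{7}] nothing but 7 survives at r7c4 ⇒ r7c4=7.
Step 13. [r2c7∈{1}] r2c7's peers cover all but 1 ⇒ r2c7=1.
Step 14. [r4c6∈{1}] r4c6 is down to just 1, so r4c6=1.
Step 15. [r9c9∈{1,5}] r9c9 is the only open cell in col 9 admitting 1. So r9c9=1.
Step 16. [r8c7∈{3}] nothing but 3 survives at r8c7 ⇒ r8c7=3.
Step 17. [r5c7∈{2}] r5c7 has the single candidate 2, so r5c7=2.
Step 18. [r5c1∈{3}] r5c1 has the single candidate 3. So r5c1=3.
Step 19. [r3c1∈{2}] r3c1 has the single candidate 2 ⇒ r3c1=2.
Step 20. [r6c1∈{7}] r6c1's peers cover all but 7, so r6c1=7.
Step 21. [r6c2∈{8}] only 8 remains possible at r6c2. So r6c2=8.
Step 22. [r8c9∈{5}] r8c9 has the single candidate 5 ⇒ r8c9=5.
Step 23. [r4c9∈{3,8}] col 9 places 3 nowhere but r4c9 ⇒ r4c9=3.
Step 24. [r4c1∈{9}] only 9 remains possible at r4c1, so r4c1=9.
Step 25. [r4c8∈{4,8}] 8 has one home in row 4: r4c8. So r4c8=8.
Step 26. [r1c3∈{3,8,9}] r1c3 is the only open cell in row 1 admitting 8, so r1c3=8.
Step 27. [r2c3∈{9}] r2c3 is down to just 9 ⇒ r2c3=9.
Step 28. [r2c4∈{4}] r2c4 has the single candidate 4. So r2c4=4.
Step 29. [r4c4∈{2}] nothing but 2 survives at r4c4 ⇒ r4c4=2.
Step 30. [r4c3∈{4}] nothing but 4 survives at r4c3. So r4c3=4.
Step 31. [r2c5∈{6}] r2c5 is down to just 6. So r2c5=6.
Step 32. [r1c5∈{3}] r1c5 has the single candidate 3, so r1c5=3.
Step 33. [r5c8∈{1,4}] r5c8 is the only open cell in row 5 admitting 4 ⇒ r5c8=4.
Step 34. [r1c1∈{5,6}] row 1 places 6 nowhere but r1c1, so r1c1=6.
Step 35. [r6c8∈{1}] only 1 remains possible at r6c8, so r6c8=1.
Step 36. [r9c2∈{9}] only 9 remains possible at r9c2 ⇒ r9c2=9.
Step 37. [r2c9∈{8}] r2c9's peers cover all but 8, so r2c9=8.
Step 38. [r2c2∈{7}] r2c2's peers cover all but 7. So r2c2=7.
Step 39. [r1c4∈{9}] r1c4 is down to just 9. So r1c4=9.
Step 40. [r6c3∈{2}] r6c3 has the single candidate 2, so r6c3=2.
Step 41. [r2c1∈{5}] r2c1 has the single candidate 5, so r2c1=5.
Step 42. [r6c5∈{4}] r6c5 is down to just 4 ⇒ r6c5=4.
Step 43. [r3c3∈{3}] r3c3's peers cover all but 3 ⇒ r3c3=3.
Step 44. [r7c8∈{9}] nothing but 9 survives at r7c8 ⇒ r7c8=9.
Step 45. [r1c8∈{5}] r1c8's peers cover all but 5 ⇒ r1c8=5.
Step 46. [r4c5∈{7}] only 7 remains possible at r4c5 ⇒ r4c5=7.
Step 47. [r9c5∈{5}] r9c5 has the single candidate 5. So r9c5=5.
Step 48. [r9c8∈{2}] r9c8 has the single candidate 2, so r9c8=2.
Step 49. [r9c7∈{6}] r9c7 is down to just 6. So r9c7=6.
Step 50. [r8c8∈{7}] r8c8 has the single candidate 7, so r8c8=7.
Step 51. [r5c3∈{1}] only 1 remains possible at r5c3. So r5c3=1.
Step 52. [r6c4∈{3}] r6c4's peers cover all but 3. So r6c4=3.

Answer: 6 1 8 9 3 7 4 5 2 / 5 7 9 4 6 2 1 3 8 / 2 4 3 5 1 8 7 6 9 / 9 6 4 2 7 1 5 8 3 / 3 5 1 6 8 9 2 4 7 / 7 8 2 3 4 5 9 1 6 / 1 3 5 7 2 6 8 9 4 / 8 2 6 1 9 4 3 7 5 / 4 9 7 8 5 3 6 2 1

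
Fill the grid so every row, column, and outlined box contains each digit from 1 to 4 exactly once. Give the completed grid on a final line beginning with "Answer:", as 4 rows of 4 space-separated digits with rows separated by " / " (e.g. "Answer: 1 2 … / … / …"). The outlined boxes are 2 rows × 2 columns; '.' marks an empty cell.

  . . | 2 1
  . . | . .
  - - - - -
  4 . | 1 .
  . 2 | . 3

Step 1. [r2c3∈{3,4}] in col 3, 3 fits only at r2c3, so r2c3=3.
Step 2. [r2c2∈{1,4}] col 2 places 1 nowhere but r2c2. So r2c2=1.
Step 3. [r3c2∈{3}] r3c2 is down to just 3 ⇒ r3c2=3.
Step 4. [r4c1∈{1}] r4c1's peers cover all but 1, so r4c1=1.
Step 5. [r2c4∈{4}] r2c4 has the single candidate 4 ⇒ r2c4=4.
Step 6. [r3c4∈{2}] nothing but 2 survives at r3c4. So r3c4=2.
Step 7. [r1c1∈{3}] r1c1's peers cover all but 3, so r1c1=3.
Step 8. [r1c2∈{4}] only 4 remains possible at r1c2. So r1c2=4.
Step 9. [r2c1∈{2}] only 2 remains possible at r2c1, so r2c1=2.
Step 10. [r4c3∈{4}] r4c3 is down to just 4, so r4c3=4.

Answer: 3 4 2 1 / 2 1 3 4 / 4 3 1 2 / 1 2 4 3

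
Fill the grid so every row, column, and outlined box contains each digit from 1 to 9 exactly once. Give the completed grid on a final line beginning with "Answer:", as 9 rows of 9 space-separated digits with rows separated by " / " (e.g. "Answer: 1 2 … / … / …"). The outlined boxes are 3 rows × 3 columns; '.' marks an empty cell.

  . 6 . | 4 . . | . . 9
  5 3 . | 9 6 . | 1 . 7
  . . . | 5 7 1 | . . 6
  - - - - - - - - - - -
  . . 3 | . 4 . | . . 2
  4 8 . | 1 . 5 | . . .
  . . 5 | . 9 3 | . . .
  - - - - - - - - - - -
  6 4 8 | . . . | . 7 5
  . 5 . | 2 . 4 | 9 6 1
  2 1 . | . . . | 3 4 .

Step 1. [r8c5∈{3,8}] in row 8, 8 fits only at r8c5 ⇒ r8c5=8.
Step 2. [r9c3∈{7,9}] in box 7, 9 fits only at r9c3 ⇒ r9c3=9.
Step 3. [r3c8∈{2,3,8}] r3c8 is the only open cell in row 3 admitting 3, so r3c8=3.
Step 4. [r3c7∈{2,4,8}] in box 3, 4 fits only at r3c7. So r3c7=4.
Step 5. [r3c3∈{2}] nothing but 2 survives at r3c3. So r3c3=2.
Step 6. [r8c3∈{7}] r8c3 has the single candidate 7 ⇒ r8c3=7.
Step 7. [r1c1∈{1,7,8}] r1c1 is the only open cell in row 1 admitting 7 ⇒ r1c1=7.
Step 8. [r5c7∈{6,7}] across row 5, 7 lands solely at r5c7, so r5c7=7.
Step 9. [r3c2∈{9}] nothing but 9 survives at r3c2. So r3c2=9.
Step 10. [r4c2∈{7}] r4c2 is down to just 7 ⇒ r4c2=7.
Step 11. [r6c4∈{6,7,8}] across row 6, 7 lands solely at r6c4, so r6c4=7.
Step 12. [r4c4∈{6,8}] r4c4 is the only open cell in col 4 admitting 8. So r4c4=8.
Step 13. [r6c1∈{1}] r6c1 has the single candidate 1 ⇒ r6c1=1.
Step 14. [r6c8∈{8}] r6c8 is down to just 8. So r6c8=8.
Step 15. [r2c8∈{2}] only 2 remains possible at r2c8, so r2c8=2.
Step 16. [r1c7∈{5,8}] across col 7, 8 lands solely at r1c7. So r1c7=8.
Step 17. [r1c5∈{2,3}] across row 1, 3 lands solely at r1c5 ⇒ r1c5=3.
Step 18. [r4c6∈{6}] r4c6's peers cover all but 6, so r4c6=6.
Step 19. [r4c8∈{1,5,9}] row 4 places 1 nowhere but r4c8. So r4c8=1.
Step 20. [r1c8∈{5}] only 5 remains possible at r1c8. So r1c8=5.
Step 21. [r9c4∈{6}] r9c4 is down to just 6. So r9c4=6.
Step 22. [r9c6∈{7}] r9c6 is down to just 7. So r9c6=7.
Step 23. [r8c1∈{3}] r8c1's peers cover all but 3, so r8c1=3.
Step 24. [r6c2∈{2}] r6c2's peers cover all but 2. So r6c2=2.
Step 25. [r5c3∈{6}] r5c3's peers cover all but 6. So r5c3=6.
Step 26. [r5c8∈{9}] r5c8 has the single candidate 9. So r5c8=9.
Step 27. [r9c5∈{5}] nothing but 5 survives at r9c5, so r9c5=5.
Step 28. [r4c7∈{5}] nothing but 5 survives at r4c7, so r4c7=5.
Step 29. [r7c7∈{2}] r7c7 is down to just 2, so r7c7=2.
Step 30. [r5c5∈{2}] r5c5's peers cover all but 2. So r5c5=2.
Step 31. [r2c3∈{4}] r2c3 has the single candidate 4 ⇒ r2c3=4.
Step 32. [r7c5∈{1}] only 1 remains possible at r7c5 ⇒ r7c5=1.
Step 33. [r7c4∈{3}] r7c4 is down to just 3, so r7c4=3.
Step 34. [r2c6∈{8}] r2c6 has the single candidate 8, so r2c6=8.
Step 35. [r1c3∈{1}] only 1 remains possible at r1c3, so r1c3=1.
Step 36. [r7c6∈{9}] only 9 remains possible at r7c6. So r7c6=9.
Step 37. [r3c1∈{8}] r3c1 has the single candidate 8, so r3c1=8.
Step 38. [r6c9∈{4}] only 4 remains possible at r6c9, so r6c9=4.
Step 39. [r9c9∈{8}] only 8 remains possible at r9c9, so r9c9=8.
Step 40. [r4c1∈{9}] r4c1 is down to just 9. So r4c1=9.
Step 41. [r1c6∈{2}] r1c6 has the single candidate 2 ⇒ r1c6=2.
Step 42. [r6c7∈{6}] nothing but 6 survives at r6c7, so r6c7=6.
Step 43. [r5c9∈{3}] r5c9's peers cover all but 3 ⇒ r5c9=3.

Answer: 7 6 1 4 3 2 8 5 9 / 5 3 4 9 6 8 1 2 7 / 8 9 2 5 7 1 4 3 6 / 9 7 3 8 4 6 5 1 2 / 4 8 6 1 2 5 7 9 3 / 1 2 5 7 9 3 6 8 4 / 6 4 8 3 1 9 2 7 5 / 3 5 7 2 8 4 9 6 1 / 2 1 9 6 5 7 3 4 8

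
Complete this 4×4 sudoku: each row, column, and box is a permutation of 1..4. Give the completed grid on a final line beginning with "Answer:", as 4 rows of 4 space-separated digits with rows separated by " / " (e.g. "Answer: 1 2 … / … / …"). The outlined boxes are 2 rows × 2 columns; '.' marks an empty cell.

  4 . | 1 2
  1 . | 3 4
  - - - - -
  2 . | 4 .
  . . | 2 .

Step 1. [r4c1∈{3}] r4c1 is down to just 3. So r4c1=3.
Step 2. [r4c4∈{1}] r4c4 has the single candidate 1. So r4c4=1.
Step 3. [r3c4∈{3}] nothing but 3 survives at r3c4, so r3c4=3.
Step 4. [r3c2∈{1}] nothing but 1 survives at r3c2. So r3c2=1.
Step 5. [r4c2∈{4}] nothing but 4 survives at r4c2 ⇒ r4c2=4.
Step 6. [r1c2∈{3}] r1c2 is down to just 3 ⇒ r1c2=3.
Step 7. [r2c2∈{2}] nothing but 2 survives at r2c2 ⇒ r2c2=2.

Answer: 4 3 1 2 / 1 2 3 4 / 2 1 4 3 / 3 4 2 1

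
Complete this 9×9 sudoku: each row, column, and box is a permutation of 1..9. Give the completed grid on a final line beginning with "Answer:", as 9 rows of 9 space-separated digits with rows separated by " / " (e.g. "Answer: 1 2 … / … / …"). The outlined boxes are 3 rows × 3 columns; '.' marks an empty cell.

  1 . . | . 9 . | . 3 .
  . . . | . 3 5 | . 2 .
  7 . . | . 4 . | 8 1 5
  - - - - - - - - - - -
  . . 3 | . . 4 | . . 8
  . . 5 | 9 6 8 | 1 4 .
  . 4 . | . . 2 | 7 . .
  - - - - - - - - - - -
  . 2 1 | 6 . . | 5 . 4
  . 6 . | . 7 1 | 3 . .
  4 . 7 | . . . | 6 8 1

Step 1. [r8c8∈{9}] nothing but 9 survives at r8c8. So r8c8=9.
Step 2. [r8c3∈{8}] nothing but 8 survives at r8c3, so r8c3=8.
Step 3. [r4c4∈{1,5,7}] in box 5, 7 fits only at r4c4 ⇒ r4c4=7.
Step 4. [r6c4∈{1,3,5}] 3 has one home in box 5: r6c4, so r6c4=3.
Step 5. [r3c4∈{2}] only 2 remains possible at r3c4 ⇒ r3c4=2.
Step 6. [r4c7∈{2,9}] 2 has one home in col 7: r4c7. So r4c7=2.
Step 7. [r2c7∈{4,9}] col 7 places 9 nowhere but r2c7 ⇒ r2c7=9.
Step 8. [r6c9∈{6,9}] r6c9 is the only open cell in col 9 admitting 9, so r6c9=9.
Step 9. [r6c3∈{6}] r6c3 has the single candidate 6, so r6c3=6.
Step 10. [r2c2∈{8}] only 8 remains possible at r2c2. So r2c2=8.
Step 11. [r7c1∈{3,9}] 3 has one home in col 1: r7c1, so r7c1=3.
Step 12. [r9c2∈{5,9}] 9 has one home in box 7: r9c2 ⇒ r9c2=9.
Step 13. [r2c9∈{6,7}] row 2 places 7 nowhere but r2c9. So r2c9=7.
Step 14. [r9c4∈{5}] only 5 remains possible at r9c4, so r9c4=5.
Step 15. [r6c5∈{1,5}] in row 6, 1 fits only at r6c5. So r6c5=1.
Step 16. [r4c5∈{5}] nothing but 5 survives at r4c5 ⇒ r4c5=5.
Step 17. [r1c7∈{4}] r1c7 is down to just 4 ⇒ r1c7=4.
Step 18. [r1c6∈{6,7}] in row 1, 7 fits only at r1c6 ⇒ r1c6=7.
Step 19. [r7c6∈{9}] r7c6's peers cover all but 9. So r7c6=9.
Step 20. [r3c2∈{3}] r3c2 has the single candidate 3 ⇒ r3c2=3.
Step 21. [r6c1∈{8}] only 8 remains possible at r6c1. So r6c1=8.
Step 22. [r1c9∈{6}] nothing but 6 survives at r1c9. So r1c9=6.
Step 23. [r8c4∈{4}] r8c4 is down to just 4, so r8c4=4.
Step 24. [r7c5∈{8}] nothing but 8 survives at r7c5, so r7c5=8.
Step 25. [r7c8∈{7}] r7c8's peers cover all but 7, so r7c8=7.
Step 26. [r2c4∈{1}] r2c4 is down to just 1. So r2c4=1.
Step 27. [r9c5∈{2}] r9c5 has the single candidate 2, so r9c5=2.
Step 28. [r4c8∈{6}] r4c8 has the single candidate 6 ⇒ r4c8=6.
Step 29. [r1c3∈{2}] r1c3 is down to just 2, so r1c3=2.
Step 30. [r3c6∈{6}] nothing but 6 survives at r3c6 ⇒ r3c6=6.
Step 31. [r5c1∈{2}] nothing but 2 survives at r5c1, so r5c1=2.
Step 32. [r6c8∈{5}] r6c8 has the single candidate 5 ⇒ r6c8=5.
Step 33. [r5c2∈{7}] only 7 remains possible at r5c2. So r5c2=7.
Step 34. [r2c3∈{4}] nothing but 4 survives at r2c3. So r2c3=4.
Step 35. [r1c2∈{5}] r1c2 has the single candidate 5, so r1c2=5.
Step 36. [r4c2∈{1}] r4c2 is down to just 1, so r4c2=1.
Step 37. [r2c1∈{6}] r2c1 is down to just 6, so r2c1=6.
Step 38. [r8c9∈{2}] r8c9's peers cover all but 2 ⇒ r8c9=2.
Step 39. [r3c3∈{9}] r3c3 is down to just 9 ⇒ r3c3=9.
Step 40. [r5c9∈{3}] only 3 remains possible at r5c9. So r5c9=3.
Step 41. [r1c4∈{8}] only 8 remains possible at r1c4 ⇒ r1c4=8.
Step 42. [r9c6∈{3}] nothing but 3 survives at r9c6 ⇒ r9c6=3.
Step 43. [r4c1∈{9}] r4c1 is down to just 9, so r4c1=9.
Step 44. [r8c1∈{5}] only 5 remains possible at r8c1, so r8c1=5.

Answer: 1 5 2 8 9 7 4 3 6 / 6 8 4 1 3 5 9 2 7 / 7 3 9 2 4 6 8 1 5 / 9 1 3 7 5 4 2 6 8 / 2 7 5 9 6 8 1 4 3 / 8 4 6 3 1 2 7 5 9 / 3 2 1 6 8 9 5 7 4 / 5 6 8 4 7 1 3 9 2 / 4 9 7 5 2 3 6 8 1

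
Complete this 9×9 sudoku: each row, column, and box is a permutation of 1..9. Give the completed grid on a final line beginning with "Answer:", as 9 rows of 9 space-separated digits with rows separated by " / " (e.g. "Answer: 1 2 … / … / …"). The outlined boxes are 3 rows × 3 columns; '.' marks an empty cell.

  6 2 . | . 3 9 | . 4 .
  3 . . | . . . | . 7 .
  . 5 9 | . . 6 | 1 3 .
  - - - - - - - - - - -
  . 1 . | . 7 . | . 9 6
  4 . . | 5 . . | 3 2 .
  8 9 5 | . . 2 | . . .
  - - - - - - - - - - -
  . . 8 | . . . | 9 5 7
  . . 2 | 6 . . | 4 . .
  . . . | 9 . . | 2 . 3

Step 1. [r2c2∈{4,8}] across col 2, 8 lands solely at r2c2 ⇒ r2c2=8.
Step 2. [r7c1∈{1}] r7c1 is down to just 1 ⇒ r7c1=1.
Step 3. [r6c8∈{1}] nothing but 1 survives at r6c8, so r6c8=1.
Step 4. [r5c9∈{8}] r5c9 has the single candidate 8 ⇒ r5c9=8.
Step 5. [r2c3∈{1,4}] in box 1, 4 fits only at r2c3, so r2c3=4.
Step 6. [r7c2∈{3,4,6}] r7c2 is the only open cell in row 7 admitting 6 ⇒ r7c2=6.
Step 7. [r9c3∈{7}] only 7 remains possible at r9c3 ⇒ r9c3=7.
Step 8. [r6c4∈{3,4}] across row 6, 3 lands solely at r6c4. So r6c4=3.
Step 9. [r8c6∈{1,3,5,7,8}] across row 8, 7 lands solely at r8c6, so r8c6=7.
Step 10. [r5c6∈{1}] r5c6's peers cover all but 1, so r5c6=1.
Step 11. [r9c5∈{1,4,5,8}] 1 has one home in row 9: r9c5. So r9c5=1.
Step 12. [r2c6∈{5}] r2c6's peers cover all but 5. So r2c6=5.
Step 13. [r2c5∈{2}] nothing but 2 survives at r2c5 ⇒ r2c5=2.
Step 14. [r7c5∈{4}] r7c5's peers cover all but 4 ⇒ r7c5=4.
Step 15. [r1c4∈{1,7,8}] across row 1, 7 lands solely at r1c4. So r1c4=7.
Step 16. [r9c6∈{8}] only 8 remains possible at r9c6, so r9c6=8.
Step 17. [r3c4∈{4,8}] in row 3, 4 fits only at r3c4. So r3c4=4.
Step 18. [r1c9∈{5}] nothing but 5 survives at r1c9 ⇒ r1c9=5.
Step 19. [r5c5∈{6,9}] across row 5, 9 lands solely at r5c5 ⇒ r5c5=9.
Step 20. [r8c5∈{5}] r8c5 is down to just 5 ⇒ r8c5=5.
Step 21. [r2c4∈{1}] nothing but 1 survives at r2c4 ⇒ r2c4=1.
Step 22. [r4c7∈{5}] r4c7 is down to just 5, so r4c7=5.
Step 23. [r9c1∈{5}] only 5 remains possible at r9c1 ⇒ r9c1=5.
Step 24. [r4c1∈{2}] only 2 remains possible at r4c1 ⇒ r4c1=2.
Step 25. [r5c2∈{7}] r5c2's peers cover all but 7, so r5c2=7.
Step 26. [r4c6∈{4}] only 4 remains possible at r4c6, so r4c6=4.
Step 27. [r4c3∈{3}] r4c3's peers cover all but 3, so r4c3=3.
Step 28. [r8c8∈{8}] r8c8 is down to just 8, so r8c8=8.
Step 29. [r8c2∈{3}] r8c2's peers cover all but 3. So r8c2=3.
Step 30. [r9c2∈{4}] r9c2's peers cover all but 4. So r9c2=4.
Step 31. [r4c4∈{8}] r4c4 is down to just 8. So r4c4=8.
Step 32. [r2c7∈{6}] r2c7's peers cover all but 6 ⇒ r2c7=6.
Step 33. [r7c4∈{2}] r7c4 has the single candidate 2, so r7c4=2.
Step 34. [r3c9∈{2}] r3c9 has the single candidate 2. So r3c9=2.
Step 35. [r9c8∈{6}] r9c8 has the single candidate 6. So r9c8=6.
Step 36. [r7c6∈{3}] only 3 remains possible at r7c6, so r7c6=3.
Step 37. [r2c9∈{9}] r2c9 is down to just 9 ⇒ r2c9=9.
Step 38. [r3c5∈{8}] r3c5 has the single candidate 8 ⇒ r3c5=8.
Step 39. [r3c1∈{7}] nothing but 7 survives at r3c1, so r3c1=7.
Step 40. [r6c9∈{4}] r6c9's peers cover all but 4, so r6c9=4.
Step 41. [r5c3∈{6}] r5c3 has the single candidate 6, so r5c3=6.
Step 42. [r8c1∈{9}] only 9 remains possible at r8c1, so r8c1=9.
Step 43. [r1c3∈{1}] r1c3 has the single candidate 1. So r1c3=1.
Step 44. [r6c5∈{6}] r6c5's peers cover all but 6, so r6c5=6.
Step 45. [r8c9∈{1}] nothing but 1 survives at r8c9 ⇒ r8c9=1.
Step 46. [r6c7∈{7}] r6c7's peers cover all but 7. So r6c7=7.
Step 47. [r1c7∈{8}] only 8 remains possible at r1c7. So r1c7=8.

Answer: 6 2 1 7 3 9 8 4 5 / 3 8 4 1 2 5 6 7 9 / 7 5 9 4 8 6 1 3 2 / 2 1 3 8 7 4 5 9 6 / 4 7 6 5 9 1 3 2 8 / 8 9 5 3 6 2 7 1 4 / 1 6 8 2 4 3 9 5 7 / 9 3 2 6 5 7 4 8 1 / 5 4 7 9 1 8 2 6 3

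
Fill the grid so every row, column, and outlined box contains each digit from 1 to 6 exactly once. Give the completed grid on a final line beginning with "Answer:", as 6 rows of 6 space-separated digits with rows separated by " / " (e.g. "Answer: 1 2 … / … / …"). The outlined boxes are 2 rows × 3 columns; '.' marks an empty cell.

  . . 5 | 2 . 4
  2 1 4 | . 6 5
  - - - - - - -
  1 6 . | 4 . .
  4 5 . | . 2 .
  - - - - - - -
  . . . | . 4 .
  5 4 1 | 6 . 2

Step 1. [r3c6∈{3}] nothing but 3 survives at r3c6. So r3c6=3.
Step 2. [r5c3∈{2,3,6}] 6 has one home in col 3: r5c3 ⇒ r5c3=6.
Step 3. [r1c2∈{3}] r1c2 is down to just 3, so r1c2=3.
Step 4. [r5c6∈{1}] only 1 remains possible at r5c6 ⇒ r5c6=1.
Step 5. [r6c5∈{3}] r6c5 is down to just 3. So r6c5=3.
Step 6. [r4c6∈{6}] nothing but 6 survives at r4c6 ⇒ r4c6=6.
Step 7. [r2c4∈{3}] only 3 remains possible at r2c4, so r2c4=3.
Step 8. [r4c4∈{1}] r4c4 has the single candidate 1, so r4c4=1.
Step 9. [r3c5∈{5}] r3c5 has the single candidate 5, so r3c5=5.
Step 10. [r4c3∈{3}] r4c3's peers cover all but 3, so r4c3=3.
Step 11. [r5c1∈{3}] r5c1 has the single candidate 3. So r5c1=3.
Step 12. [r5c4∈{5}] r5c4's peers cover all but 5 ⇒ r5c4=5.
Step 13. [r5c2∈{2}] r5c2 has the single candidate 2, so r5c2=2.
Step 14. [r3c3∈{2}] nothing but 2 survives at r3c3. So r3c3=2.
Step 15. [r1c1∈{6}] only 6 remains possible at r1c1. So r1c1=6.
Step 16. [r1c5∈{1}] only 1 remains possible at r1c5. So r1c5=1.

Answer: 6 3 5 2 1 4 / 2 1 4 3 6 5 / 1 6 2 4 5 3 / 4 5 3 1 2 6 / 3 2 6 5 4 1 / 5 4 1 6 3 2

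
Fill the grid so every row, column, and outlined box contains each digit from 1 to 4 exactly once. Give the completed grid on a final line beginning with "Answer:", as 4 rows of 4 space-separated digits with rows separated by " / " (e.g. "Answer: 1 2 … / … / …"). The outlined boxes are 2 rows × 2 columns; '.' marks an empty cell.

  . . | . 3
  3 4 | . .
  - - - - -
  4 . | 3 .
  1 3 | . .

Step 1. [r1c3∈{1,2,4}] 4 has one home in row 1: r1c3, so r1c3=4.
Step 2. [r4c3∈{2}] nothing but 2 survives at r4c3, so r4c3=2.
Step 3. [r2c3∈{1}] r2c3's peers cover all but 1. So r2c3=1.
Step 4. [r1c1∈{2}] r1c1 is down to just 2, so r1c1=2.
Step 5. [r1c2∈{1}] r1c2's peers cover all but 1. So r1c2=1.
Step 6. [r3c4∈{1}] r3c4 is down to just 1. So r3c4=1.
Step 7. [r2c4∈{2}] only 2 remains possible at r2c4, so r2c4=2.
Step 8. [r4c4∈{4}] r4c4's peers cover all but 4. So r4c4=4.
Step 9. [r3c2∈{2}] r3c2 is down to just 2. So r3c2=2.

Answer: 2 1 4 3 / 3 4 1 2 / 4 2 3 1 / 1 3 2 4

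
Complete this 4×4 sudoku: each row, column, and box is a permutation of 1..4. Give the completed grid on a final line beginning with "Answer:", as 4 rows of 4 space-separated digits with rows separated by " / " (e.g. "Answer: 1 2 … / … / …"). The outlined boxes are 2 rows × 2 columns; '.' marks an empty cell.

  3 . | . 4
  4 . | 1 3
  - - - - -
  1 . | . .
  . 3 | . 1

Step 1. [r3c4∈{2}] r3c4 has the single candidate 2. So r3c4=2.
Step 2. [r3c3∈{3,4}] 3 has one home in row 3: r3c3 ⇒ r3c3=3.
Step 3. [r2c2∈{2}] only 2 remains possible at r2c2 ⇒ r2c2=2.
Step 4. [r4c3∈{4}] nothing but 4 survives at r4c3 ⇒ r4c3=4.
Step 5. [r1c3∈{2}] only 2 remains possible at r1c3, so r1c3=2.
Step 6. [r3c2∈{4}] only 4 remains possible at r3c2. So r3c2=4.
Step 7. [r4c1∈{2}] r4c1's peers cover all but 2. So r4c1=2.
Step 8. [r1c2∈{1}] nothing but 1 survives at r1c2. So r1c2=1.

Answer: 3 1 2 4 / 4 2 1 3 / 1 4 3 2 / 2 3 4 1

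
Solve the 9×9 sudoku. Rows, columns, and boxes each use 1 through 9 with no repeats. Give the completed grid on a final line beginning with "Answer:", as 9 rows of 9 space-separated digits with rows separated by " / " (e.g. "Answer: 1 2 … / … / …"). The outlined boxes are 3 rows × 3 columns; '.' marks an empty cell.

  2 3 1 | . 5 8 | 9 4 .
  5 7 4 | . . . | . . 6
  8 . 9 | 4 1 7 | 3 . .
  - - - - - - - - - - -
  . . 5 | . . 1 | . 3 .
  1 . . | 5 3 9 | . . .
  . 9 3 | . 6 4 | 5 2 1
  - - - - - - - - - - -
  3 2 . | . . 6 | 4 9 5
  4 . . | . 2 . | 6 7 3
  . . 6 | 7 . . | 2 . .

Step 1. [r8c3∈{8}] nothing but 8 survives at r8c3 ⇒ r8c3=8.
Step 2. [r9c9∈{8}] only 8 remains possible at r9c9, so r9c9=8.
Step 3. [r4c5∈{7,8}] across col 5, 7 lands solely at r4c5 ⇒ r4c5=7.
Step 4. [r4c7∈{8}] r4c7 is down to just 8 ⇒ r4c7=8.
Step 5. [r2c4∈{2,3,9}] 3 has one home in col 4: r2c4 ⇒ r2c4=3.
Step 6. [r8c4∈{1,9}] row 8 places 9 nowhere but r8c4, so r8c4=9.
Step 7. [r8c6∈{5}] nothing but 5 survives at r8c6. So r8c6=5.
Step 8. [r4c1∈{6}] nothing but 6 survives at r4c1, so r4c1=6.
Step 9. [r4c2∈{4}] nothing but 4 survives at r4c2, so r4c2=4.
Step 10. [r9c8∈{1}] r9c8 has the single candidate 1. So r9c8=1.
Step 11. [r5c7∈{7}] nothing but 7 survives at r5c7. So r5c7=7.
Step 12. [r7c5∈{8}] r7c5 has the single candidate 8, so r7c5=8.
Step 13. [r9c2∈{5}] r9c2 has the single candidate 5. So r9c2=5.
Step 14. [r6c1∈{7}] r6c1's peers cover all but 7, so r6c1=7.
Step 15. [r3c2∈{6}] r3c2 is down to just 6 ⇒ r3c2=6.
Step 16. [r2c6∈{2}] nothing but 2 survives at r2c6. So r2c6=2.
Step 17. [r4c9∈{9}] r4c9 is down to just 9. So r4c9=9.
Step 18. [r3c8∈{5}] nothing but 5 survives at r3c8. So r3c8=5.
Step 19. [r7c4∈{1}] r7c4 has the single candidate 1. So r7c4=1.
Step 20. [r5c9∈{4}] r5c9 is down to just 4, so r5c9=4.
Step 21. [r5c8∈{6}] r5c8 has the single candidate 6 ⇒ r5c8=6.
Step 22. [r3c9∈{2}] only 2 remains possible at r3c9. So r3c9=2.
Step 23. [r9c6∈{3}] r9c6's peers cover all but 3, so r9c6=3.
Step 24. [r5c2∈{8}] r5c2's peers cover all but 8 ⇒ r5c2=8.
Step 25. [r1c4∈{6}] r1c4's peers cover all but 6, so r1c4=6.
Step 26. [r2c7∈{1}] r2c7 is down to just 1 ⇒ r2c7=1.
Step 27. [r2c8∈{8}] only 8 remains possible at r2c8. So r2c8=8.
Step 28. [r6c4∈{8}] nothing but 8 survives at r6c4 ⇒ r6c4=8.
Step 29. [r5c3∈{2}] r5c3 has the single candidate 2 ⇒ r5c3=2.
Step 30. [r8c2∈{1}] nothing but 1 survives at r8c2. So r8c2=1.
Step 31. [r9c5∈{4}] r9c5's peers cover all but 4 ⇒ r9c5=4.
Step 32. [r1c9∈{7}] nothing but 7 survives at r1c9. So r1c9=7.
Step 33. [r4c4∈{2}] r4c4 has the single candidate 2 ⇒ r4c4=2.
Step 34. [r7c3∈{7}] only 7 remains possible at r7c3. So r7c3=7.
Step 35. [r2c5∈{9}] r2c5 is down to just 9 ⇒ r2c5=9.
Step 36. [r9c1∈{9}] r9c1 is down to just 9. So r9c1=9.

Answer: 2 3 1 6 5 8 9 4 7 / 5 7 4 3 9 2 1 8 6 / 8 6 9 4 1 7 3 5 2 / 6 4 5 2 7 1 8 3 9 / 1 8 2 5 3 9 7 6 4 / 7 9 3 8 6 4 5 2 1 / 3 2 7 1 8 6 4 9 5 / 4 1 8 9 2 5 6 7 3 / 9 5 6 7 4 3 2 1 8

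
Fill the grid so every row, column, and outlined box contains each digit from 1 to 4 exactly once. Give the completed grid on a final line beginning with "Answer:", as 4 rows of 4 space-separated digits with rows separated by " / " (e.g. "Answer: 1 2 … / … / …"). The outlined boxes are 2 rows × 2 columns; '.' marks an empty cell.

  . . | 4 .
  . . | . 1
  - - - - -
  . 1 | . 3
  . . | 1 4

Step 1. [r2c3∈{2,3}] across col 3, 3 lands solely at r2c3. So r2c3=3.
Step 2. [r3c1∈{2,4}] r3c1 is the only open cell in row 3 admitting 4. So r3c1=4.
Step 3. [r2c1∈{2}] r2c1's peers cover all but 2. So r2c1=2.
Step 4. [r1c2∈{3}] r1c2's peers cover all but 3, so r1c2=3.
Step 5. [r4c2∈{2}] only 2 remains possible at r4c2. So r4c2=2.
Step 6. [r2c2∈{4}] r2c2's peers cover all but 4 ⇒ r2c2=4.
Step 7. [r4c1∈{3}] r4c1's peers cover all but 3. So r4c1=3.
Step 8. [r3c3∈{2}] only 2 remains possible at r3c3 ⇒ r3c3=2.
Step 9. [r1c1∈{1}] r1c1 has the single candidate 1, so r1c1=1.
Step 10. [r1c4∈{2}] r1c4's peers cover all but 2 ⇒ r1c4=2.

Answer: 1 3 4 2 / 2 4 3 1 / 4 1 2 3 / 3 2 1 4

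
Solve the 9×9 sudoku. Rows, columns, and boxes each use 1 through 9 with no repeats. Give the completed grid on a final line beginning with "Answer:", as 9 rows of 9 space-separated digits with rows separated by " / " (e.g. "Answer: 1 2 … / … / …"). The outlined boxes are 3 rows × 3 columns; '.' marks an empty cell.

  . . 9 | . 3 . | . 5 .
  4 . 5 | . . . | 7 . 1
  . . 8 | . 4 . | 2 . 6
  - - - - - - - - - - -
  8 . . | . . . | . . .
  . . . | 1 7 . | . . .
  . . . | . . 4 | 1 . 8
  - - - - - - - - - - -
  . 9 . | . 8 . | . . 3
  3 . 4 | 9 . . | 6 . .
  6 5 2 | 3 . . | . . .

Step 1. [r5c6∈{2,3,5,6,8,9}] across row 5, 8 lands solely at r5c6 ⇒ r5c6=8.
Step 2. [r4c6∈{2,3,5,6,9}] 3 has one home in col 6: r4c6 ⇒ r4c6=3.
Step 3. [r5c7∈{3,4,5,9}] col 7 places 3 nowhere but r5c7, so r5c7=3.
Step 4. [r5c3∈{6}] only 6 remains possible at r5c3. So r5c3=6.
Step 5. [r7c4∈{2,4,5,6,7}] 4 has one home in col 4: r7c4, so r7c4=4.
Step 6. [r7c6∈{1,2,5,6,7}] r7c6 is the only open cell in row 7 admitting 6 ⇒ r7c6=6.
Step 7. [r7c8∈{1,2,7}] r7c8 is the only open cell in row 7 admitting 2. So r7c8=2.
Step 8. [r1c9∈{4}] r1c9's peers cover all but 4 ⇒ r1c9=4.
Step 9. [r9c5∈{1}] nothing but 1 survives at r9c5. So r9c5=1.
Step 10. [r9c6∈{7}] r9c6 is down to just 7. So r9c6=7.
Step 11. [r9c9∈{9}] r9c9 has the single candidate 9, so r9c9=9.
Step 12. [r4c7∈{4,5,9}] col 7 places 9 nowhere but r4c7. So r4c7=9.
Step 13. [r6c5∈{2,5,6,9}] in box 5, 9 fits only at r6c5 ⇒ r6c5=9.
Step 14. [r5c8∈{4}] only 4 remains possible at r5c8 ⇒ r5c8=4.
Step 15. [r5c2∈{2}] only 2 remains possible at r5c2, so r5c2=2.
Step 16. [r6c4∈{2,5,6}] across row 6, 2 lands solely at r6c4 ⇒ r6c4=2.
Step 17. [r1c7∈{8}] nothing but 8 survives at r1c7 ⇒ r1c7=8.
Step 18. [r8c8∈{1,7,8}] r8c8 is the only open cell in col 8 admitting 1. So r8c8=1.
Step 19. [r1c1∈{1,2,7}] across col 1, 2 lands solely at r1c1. So r1c1=2.
Step 20. [r8c9∈{5,7}] across box 9, 7 lands solely at r8c9 ⇒ r8c9=7.
Step 21. [r6c1∈{5,7}] row 6 places 5 nowhere but r6c1 ⇒ r6c1=5.
Step 22. [r4c2∈{1,4,7}] 4 has one home in row 4: r4c2, so r4c2=4.
Step 23. [r4c3∈{1,7}] in row 4, 1 fits only at r4c3. So r4c3=1.
Step 24. [r6c8∈{6,7}] r6c8 is the only open cell in row 6 admitting 6 ⇒ r6c8=6.
Step 25. [r1c6∈{1}] r1c6's peers cover all but 1, so r1c6=1.
Step 26. [r3c2∈{1,3,7}] r3c2 is the only open cell in col 2 admitting 1, so r3c2=1.
Step 27. [r3c1∈{7}] nothing but 7 survives at r3c1 ⇒ r3c1=7.
Step 28. [r2c2∈{3,6}] box 1 places 3 nowhere but r2c2. So r2c2=3.
Step 29. [r3c4∈{5}] nothing but 5 survives at r3c4 ⇒ r3c4=5.
Step 30. [r4c4∈{6}] r4c4's peers cover all but 6. So r4c4=6.
Step 31. [r8c6∈{2,5}] col 6 places 5 nowhere but r8c6. So r8c6=5.
Step 32. [r3c6∈{9}] only 9 remains possible at r3c6, so r3c6=9.
Step 33. [r7c3∈{7}] r7c3 has the single candidate 7, so r7c3=7.
Step 34. [r2c5∈{2,6}] in row 2, 6 fits only at r2c5, so r2c5=6.
Step 35. [r4c5∈{5}] r4c5 is down to just 5, so r4c5=5.
Step 36. [r7c1∈{1}] nothing but 1 survives at r7c1, so r7c1=1.
Step 37. [r9c8∈{8}] r9c8's peers cover all but 8. So r9c8=8.
Step 38. [r6c2∈{7}] r6c2 has the single candidate 7 ⇒ r6c2=7.
Step 39. [r3c8∈{3}] r3c8 has the single candidate 3. So r3c8=3.
Step 40. [r6c3∈{3}] r6c3 is down to just 3 ⇒ r6c3=3.
Step 41. [r1c2∈{6}] nothing but 6 survives at r1c2 ⇒ r1c2=6.
Step 42. [r5c1∈{9}] r5c1 is down to just 9. So r5c1=9.
Step 43. [r2c6∈{2}] only 2 remains possible at r2c6, so r2c6=2.
Step 44. [r1c4∈{7}] r1c4 has the single candidate 7, so r1c4=7.
Step 45. [r4c8∈{7}] only 7 remains possible at r4c8. So r4c8=7.
Step 46. [r5c9∈{5}] r5c9 is down to just 5 ⇒ r5c9=5.
Step 47. [r4c9∈{2}] only 2 remains possible at r4c9. So r4c9=2.
Step 48. [r2c8∈{9}] only 9 remains possible at r2c8, so r2c8=9.
Step 49. [r9c7∈{4}] nothing but 4 survives at r9c7 ⇒ r9c7=4.
Step 50. [r8c5∈{2}] r8c5's peers cover all but 2 ⇒ r8c5=2.
Step 51. [r2c4∈{8}] r2c4 has the single candidate 8, so r2c4=8.
Step 52. [r8c2∈{8}] r8c2 is down to just 8, so r8c2=8.
Step 53. [r7c7∈{5}] r7c7 has the single candidate 5. So r7c7=5.

Answer: 2 6 9 7 3 1 8 5 4 / 4 3 5 8 6 2 7 9 1 / 7 1 8 5 4 9 2 3 6 / 8 4 1 6 5 3 9 7 2 / 9 2 6 1 7 8 3 4 5 / 5 7 3 2 9 4 1 6 8 / 1 9 7 4 8 6 5 2 3 / 3 8 4 9 2 5 6 1 7 / 6 5 2 3 1 7 4 8 9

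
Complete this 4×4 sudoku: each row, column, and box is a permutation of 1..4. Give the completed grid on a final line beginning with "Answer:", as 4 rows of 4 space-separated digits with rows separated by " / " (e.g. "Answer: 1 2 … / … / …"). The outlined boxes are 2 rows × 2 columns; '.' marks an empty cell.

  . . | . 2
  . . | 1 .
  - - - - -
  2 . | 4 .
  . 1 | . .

Step 1. [r1c3∈{3}] r1c3's peers cover all but 3. So r1c3=3.
Step 2. [r1c2∈{4}] nothing but 4 survives at r1c2. So r1c2=4.
Step 3. [r3c2∈{3}] only 3 remains possible at r3c2, so r3c2=3.
Step 4. [r3c4∈{1}] r3c4 is down to just 1. So r3c4=1.
Step 5. [r2c2∈{2}] only 2 remains possible at r2c2. So r2c2=2.
Step 6. [r1c1∈{1}] r1c1 is down to just 1 ⇒ r1c1=1.
Step 7. [r4c4∈{3}] r4c4 is down to just 3. So r4c4=3.
Step 8. [r4c1∈{4}] r4c1 is down to just 4 ⇒ r4c1=4.
Step 9. [r2c1∈{3}] only 3 remains possible at r2c1 ⇒ r2c1=3.
Step 10. [r4c3∈{2}] nothing but 2 survives at r4c3, so r4c3=2.
Step 11. [r2c4∈{4}] r2c4 is down to just 4 ⇒ r2c4=4.

Answer: 1 4 3 2 / 3 2 1 4 / 2 3 4 1 / 4 1 2 3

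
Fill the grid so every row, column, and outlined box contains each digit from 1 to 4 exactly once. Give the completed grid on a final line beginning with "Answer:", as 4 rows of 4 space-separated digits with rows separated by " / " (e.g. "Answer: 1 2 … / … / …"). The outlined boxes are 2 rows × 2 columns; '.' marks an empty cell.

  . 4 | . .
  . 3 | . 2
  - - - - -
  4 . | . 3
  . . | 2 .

Step 1. [r3c3∈{1}] r3c3's peers cover all but 1 ⇒ r3c3=1.
Step 2. [r2c1∈{1}] r2c1 is down to just 1 ⇒ r2c1=1.
Step 3. [r1c4∈{1}] r1c4 is down to just 1 ⇒ r1c4=1.
Step 4. [r1c3∈{3}] r1c3's peers cover all but 3, so r1c3=3.
Step 5. [r4c4∈{4}] nothing but 4 survives at r4c4, so r4c4=4.
Step 6. [r1c1∈{2}] r1c1 is down to just 2. So r1c1=2.
Step 7. [r4c2∈{1}] r4c2 has the single candidate 1 ⇒ r4c2=1.
Step 8. [r4c1∈{3}] r4c1 has the single candidate 3, so r4c1=3.
Step 9. [r2c3∈{4}] r2c3 is down to just 4, so r2c3=4.
Step 10. [r3c2∈{2}] r3c2's peers cover all but 2. So r3c2=2.

Answer: 2 4 3 1 / 1 3 4 2 / 4 2 1 3 / 3 1 2 4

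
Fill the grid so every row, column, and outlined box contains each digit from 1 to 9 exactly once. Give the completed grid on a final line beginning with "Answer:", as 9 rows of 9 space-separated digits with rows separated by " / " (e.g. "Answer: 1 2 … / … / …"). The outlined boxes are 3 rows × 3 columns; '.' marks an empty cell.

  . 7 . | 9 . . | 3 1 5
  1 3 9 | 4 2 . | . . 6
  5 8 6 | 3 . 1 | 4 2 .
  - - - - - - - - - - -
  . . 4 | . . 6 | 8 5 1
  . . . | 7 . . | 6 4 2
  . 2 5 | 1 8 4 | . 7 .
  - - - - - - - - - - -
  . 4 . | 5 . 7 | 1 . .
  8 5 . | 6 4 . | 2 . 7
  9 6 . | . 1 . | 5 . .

Step 1. [r5c1∈{3}] r5c1 is down to just 3. So r5c1=3.
Step 2. [r9c4∈{2,8}] 8 has one home in col 4: r9c4. So r9c4=8.
Step 3. [r9c8∈{3}] nothing but 3 survives at r9c8, so r9c8=3.
Step 4. [r7c1∈{2}] r7c1 has the single candidate 2, so r7c1=2.
Step 5. [r8c8∈{9}] r8c8's peers cover all but 9. So r8c8=9.
Step 6. [r5c6∈{5,9}] in col 6, 9 fits only at r5c6, so r5c6=9.
Step 7. [r8c3∈{1,3}] across row 8, 1 lands solely at r8c3. So r8c3=1.
Step 8. [r2c8∈{8}] r2c8 has the single candidate 8. So r2c8=8.
Step 9. [r4c5∈{3}] r4c5 is down to just 3. So r4c5=3.
Step 10. [r6c7∈{9}] r6c7's peers cover all but 9. So r6c7=9.
Step 11. [r6c1∈{6}] r6c1 has the single candidate 6 ⇒ r6c1=6.
Step 12. [r4c2∈{9}] r4c2 has the single candidate 9, so r4c2=9.
Step 13. [r6c9∈{3}] r6c9's peers cover all but 3, so r6c9=3.
Step 14. [r9c3∈{7}] r9c3's peers cover all but 7. So r9c3=7.
Step 15. [r1c6∈{8}] r1c6 has the single candidate 8. So r1c6=8.
Step 16. [r4c1∈{7}] r4c1 is down to just 7 ⇒ r4c1=7.
Step 17. [r1c3∈{2}] r1c3's peers cover all but 2. So r1c3=2.
Step 18. [r1c1∈{4}] r1c1's peers cover all but 4, so r1c1=4.
Step 19. [r4c4∈{2}] nothing but 2 survives at r4c4. So r4c4=2.
Step 20. [r7c9∈{8}] only 8 remains possible at r7c9. So r7c9=8.
Step 21. [r2c6∈{5}] r2c6 has the single candidate 5 ⇒ r2c6=5.
Step 22. [r5c5∈{5}] r5c5's peers cover all but 5 ⇒ r5c5=5.
Step 23. [r5c3∈{8}] r5c3 has the single candidate 8. So r5c3=8.
Step 24. [r8c6∈{3}] r8c6 is down to just 3. So r8c6=3.
Step 25. [r7c5∈{9}] only 9 remains possible at r7c5 ⇒ r7c5=9.
Step 26. [r3c9∈{9}] r3c9 is down to just 9. So r3c9=9.
Step 27. [r5c2∈{1}] r5c2 has the single candidate 1 ⇒ r5c2=1.
Step 28. [r2c7∈{7}] r2c7's peers cover all but 7, so r2c7=7.
Step 29. [r9c9∈{4}] nothing but 4 survives at r9c9 ⇒ r9c9=4.
Step 30. [r1c5∈{6}] nothing but 6 survives at r1c5. So r1c5=6.
Step 31. [r3c5∈{7}] r3c5 has the single candidate 7, so r3c5=7.
Step 32. [r9c6∈{2}] only 2 remains possible at r9c6, so r9c6=2.
Step 33. [r7c8∈{6}] r7c8's peers cover all but 6 ⇒ r7c8=6.
Step 34. [r7c3∈{3}] r7c3's peers cover all but 3, so r7c3=3.

Answer: 4 7 2 9 6 8 3 1 5 / 1 3 9 4 2 5 7 8 6 / 5 8 6 3 7 1 4 2 9 / 7 9 4 2 3 6 8 5 1 / 3 1 8 7 5 9 6 4 2 / 6 2 5 1 8 4 9 7 3 / 2 4 3 5 9 7 1 6 8 / 8 5 1 6 4 3 2 9 7 / 9 6 7 8 1 2 5 3 4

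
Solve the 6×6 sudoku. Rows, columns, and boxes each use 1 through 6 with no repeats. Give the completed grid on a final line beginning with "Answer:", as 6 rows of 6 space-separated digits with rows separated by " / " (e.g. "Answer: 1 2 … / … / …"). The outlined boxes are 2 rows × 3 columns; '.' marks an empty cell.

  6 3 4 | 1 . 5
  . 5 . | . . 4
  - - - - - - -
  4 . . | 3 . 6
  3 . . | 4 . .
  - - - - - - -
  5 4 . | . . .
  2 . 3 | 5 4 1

Step 1. [r1c5∈{2}] only 2 remains possible at r1c5, so r1c5=2.
Step 2. [r5c3∈{1,6}] in row 5, 1 fits only at r5c3 ⇒ r5c3=1.
Step 3. [r4c6∈{2}] r4c6's peers cover all but 2. So r4c6=2.
Step 4. [r4c3∈{5,6}] r4c3 is the only open cell in col 3 admitting 6, so r4c3=6.
Step 5. [r4c2∈{1}] r4c2 has the single candidate 1 ⇒ r4c2=1.
Step 6. [r3c3∈{2,5}] across col 3, 5 lands solely at r3c3 ⇒ r3c3=5.
Step 7. [r2c4∈{6}] r2c4's peers cover all but 6, so r2c4=6.
Step 8. [r2c5∈{3}] nothing but 3 survives at r2c5 ⇒ r2c5=3.
Step 9. [r5c4∈{2}] r5c4's peers cover all but 2. So r5c4=2.
Step 10. [r5c6∈{3}] r5c6 is down to just 3 ⇒ r5c6=3.
Step 11. [r2c1∈{1}] r2c1's peers cover all but 1. So r2c1=1.
Step 12. [r6c2∈{6}] r6c2's peers cover all but 6, so r6c2=6.
Step 13. [r3c5∈{1}] r3c5 has the single candidate 1 ⇒ r3c5=1.
Step 14. [r4c5∈{5}] r4c5's peers cover all but 5 ⇒ r4c5=5.
Step 15. [r2c3∈{2}] nothing but 2 survives at r2c3, so r2c3=2.
Step 16. [r5c5∈{6}] r5c5 is down to just 6, so r5c5=6.
Step 17. [r3c2∈{2}] nothing but 2 survives at r3c2 ⇒ r3c2=2.

Answer: 6 3 4 1 2 5 / 1 5 2 6 3 4 / 4 2 5 3 1 6 / 3 1 6 4 5 2 / 5 4 1 2 6 3 / 2 6 3 5 4 1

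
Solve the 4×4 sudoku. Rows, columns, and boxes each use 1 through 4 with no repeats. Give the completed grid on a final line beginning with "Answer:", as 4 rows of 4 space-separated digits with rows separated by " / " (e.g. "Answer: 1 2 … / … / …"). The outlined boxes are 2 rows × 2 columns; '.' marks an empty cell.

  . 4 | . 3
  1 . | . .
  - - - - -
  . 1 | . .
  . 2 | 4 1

Step 1. [r2c3∈{2}] r2c3 has the single candidate 2. So r2c3=2.
Step 2. [r3c1∈{3,4}] across row 3, 4 lands solely at r3c1, so r3c1=4.
Step 3. [r1c1∈{2}] r1c1 is down to just 2, so r1c1=2.
Step 4. [r1c3∈{1}] nothing but 1 survives at r1c3. So r1c3=1.
Step 5. [r3c4∈{2}] r3c4 is down to just 2. So r3c4=2.
Step 6. [r4c1∈{3}] only 3 remains possible at r4c1 ⇒ r4c1=3.
Step 7. [r2c2∈{3}] nothing but 3 survives at r2c2, so r2c2=3.
Step 8. [r3c3∈{3}] only 3 remains possible at r3c3, so r3c3=3.
Step 9. [r2c4∈{4}] r2c4's peers cover all but 4 ⇒ r2c4=4.

Answer: 2 4 1 3 / 1 3 2 4 / 4 1 3 2 / 3 2 4 1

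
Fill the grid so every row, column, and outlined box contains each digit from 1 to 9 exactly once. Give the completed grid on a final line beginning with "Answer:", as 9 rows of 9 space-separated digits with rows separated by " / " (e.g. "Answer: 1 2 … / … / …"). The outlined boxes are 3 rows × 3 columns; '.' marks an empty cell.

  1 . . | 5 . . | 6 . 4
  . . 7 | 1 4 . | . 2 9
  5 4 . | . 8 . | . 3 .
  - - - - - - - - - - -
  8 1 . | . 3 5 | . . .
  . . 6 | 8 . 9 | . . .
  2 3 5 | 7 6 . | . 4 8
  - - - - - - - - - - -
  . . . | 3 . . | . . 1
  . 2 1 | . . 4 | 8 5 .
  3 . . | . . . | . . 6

Step 1. [r4c3∈{4,9}] across box 4, 9 lands solely at r4c3 ⇒ r4c3=9.
Step 2. [r5c2∈{7}] only 7 remains possible at r5c2, so r5c2=7.
Step 3. [r2c2∈{6,8}] 8 has one home in row 2: r2c2, so r2c2=8.
Step 4. [r3c9∈{7}] r3c9 has the single candidate 7. So r3c9=7.
Step 5. [r3c4∈{2,6,9}] r3c4 is the only open cell in row 3 admitting 9, so r3c4=9.
Step 6. [r9c4∈{2}] r9c4 has the single candidate 2 ⇒ r9c4=2.
Step 7. [r7c2∈{5,6,9}] col 2 places 6 nowhere but r7c2, so r7c2=6.
Step 8. [r7c7∈{2,4,7,9}] r7c7 is the only open cell in row 7 admitting 2 ⇒ r7c7=2.
Step 9. [r9c7∈{4,7,9}] 4 has one home in col 7: r9c7 ⇒ r9c7=4.
Step 10. [r6c6∈{1}] r6c6 is down to just 1 ⇒ r6c6=1.
Step 11. [r7c5∈{5,7,9}] r7c5 is the only open cell in row 7 admitting 5 ⇒ r7c5=5.
Step 12. [r5c7∈{1,3,5}] in col 7, 3 fits only at r5c7, so r5c7=3.
Step 13. [r1c3∈{2,3}] across col 3, 3 lands solely at r1c3, so r1c3=3.
Step 14. [r9c3∈{8}] r9c3 is down to just 8, so r9c3=8.
Step 15. [r9c6∈{7}] r9c6 has the single candidate 7 ⇒ r9c6=7.
Step 16. [r7c8∈{7,9}] box 9 places 7 nowhere but r7c8, so r7c8=7.
Step 17. [r7c1∈{4,9}] row 7 places 9 nowhere but r7c1, so r7c1=9.
Step 18. [r3c6∈{2,6}] row 3 places 6 nowhere but r3c6. So r3c6=6.
Step 19. [r5c5∈{2}] r5c5's peers cover all but 2 ⇒ r5c5=2.
Step 20. [r9c8∈{9}] r9c8 is down to just 9, so r9c8=9.
Step 21. [r1c8∈{8}] r1c8 is down to just 8, so r1c8=8.
Step 22. [r1c2∈{9}] r1c2 has the single candidate 9. So r1c2=9.
Step 23. [r7c3∈{4}] r7c3 is down to just 4, so r7c3=4.
Step 24. [r8c5∈{9}] only 9 remains possible at r8c5 ⇒ r8c5=9.
Step 25. [r8c1∈{7}] r8c1 is down to just 7. So r8c1=7.
Step 26. [r3c3∈{2}] only 2 remains possible at r3c3. So r3c3=2.
Step 27. [r9c5∈{1}] r9c5's peers cover all but 1. So r9c5=1.
Step 28. [r9c2∈{5}] r9c2's peers cover all but 5. So r9c2=5.
Step 29. [r3c7∈{1}] only 1 remains possible at r3c7, so r3c7=1.
Step 30. [r5c1∈{4}] r5c1 has the single candidate 4. So r5c1=4.
Step 31. [r2c7∈{5}] r2c7 is down to just 5 ⇒ r2c7=5.
Step 32. [r5c8∈{1}] r5c8 has the single candidate 1. So r5c8=1.
Step 33. [r8c4∈{6}] only 6 remains possible at r8c4 ⇒ r8c4=6.
Step 34. [r6c7∈{9}] nothing but 9 survives at r6c7. So r6c7=9.
Step 35. [r1c6∈{2}] r1c6's peers cover all but 2, so r1c6=2.
Step 36. [r2c6∈{3}] r2c6's peers cover all but 3, so r2c6=3.
Step 37. [r4c9∈{2}] only 2 remains possible at r4c9. So r4c9=2.
Step 38. [r2c1∈{6}] r2c1 has the single candidate 6, so r2c1=6.
Step 39. [r5c9∈{5}] r5c9 is down to just 5, so r5c9=5.
Step 40. [r4c4∈{4}] only 4 remains possible at r4c4 ⇒ r4c4=4.
Step 41. [r4c7∈{7}] r4c7's peers cover all but 7. So r4c7=7.
Step 42. [r4c8∈{6}] nothing but 6 survives at r4c8, so r4c8=6.
Step 43. [r7c6∈{8}] r7c6 is down to just 8 ⇒ r7c6=8.
Step 44. [r8c9∈{3}] only 3 remains possible at r8c9 ⇒ r8c9=3.
Step 45. [r1c5∈{7}] r1c5's peers cover all but 7 ⇒ r1c5=7.

Answer: 1 9 3 5 7 2 6 8 4 / 6 8 7 1 4 3 5 2 9 / 5 4 2 9 8 6 1 3 7 / 8 1 9 4 3 5 7 6 2 / 4 7 6 8 2 9 3 1 5 / 2 3 5 7 6 1 9 4 8 / 9 6 4 3 5 8 2 7 1 / 7 2 1 6 9 4 8 5 3 / 3 5 8 2 1 7 4 9 6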